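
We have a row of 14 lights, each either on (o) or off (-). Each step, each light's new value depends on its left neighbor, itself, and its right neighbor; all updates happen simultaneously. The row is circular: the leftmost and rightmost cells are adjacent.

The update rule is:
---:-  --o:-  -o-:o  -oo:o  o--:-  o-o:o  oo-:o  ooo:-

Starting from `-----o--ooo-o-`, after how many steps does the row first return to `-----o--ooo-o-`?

2

-----o--o-ooo-
-----o--ooo-o-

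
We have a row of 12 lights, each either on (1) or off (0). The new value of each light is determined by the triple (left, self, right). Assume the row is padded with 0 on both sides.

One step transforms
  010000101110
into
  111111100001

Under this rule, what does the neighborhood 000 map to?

At position 3 the neighborhood is 000; the next row has 1 there.

1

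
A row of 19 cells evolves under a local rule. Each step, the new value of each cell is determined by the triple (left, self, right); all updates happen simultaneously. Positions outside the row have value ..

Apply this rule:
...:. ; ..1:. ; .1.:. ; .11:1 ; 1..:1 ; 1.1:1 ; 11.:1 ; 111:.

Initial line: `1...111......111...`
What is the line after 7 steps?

.1..1.11.....1.11..
..1..1111.....1111.
...1.1..11....1..11
....1.1.111....1.11
.....1.11.11....111
......1111111...1.1
......1.....11...1.

......1.....11...1.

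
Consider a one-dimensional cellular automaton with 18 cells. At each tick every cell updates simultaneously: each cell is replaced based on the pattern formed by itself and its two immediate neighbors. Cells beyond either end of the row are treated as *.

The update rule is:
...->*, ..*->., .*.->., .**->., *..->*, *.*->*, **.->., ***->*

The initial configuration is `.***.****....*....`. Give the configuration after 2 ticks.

tick 1: *.*.*.**.***..***.
tick 2: .*.*.*..*.*.*..*.*

.*.*.*..*.*.*..*.*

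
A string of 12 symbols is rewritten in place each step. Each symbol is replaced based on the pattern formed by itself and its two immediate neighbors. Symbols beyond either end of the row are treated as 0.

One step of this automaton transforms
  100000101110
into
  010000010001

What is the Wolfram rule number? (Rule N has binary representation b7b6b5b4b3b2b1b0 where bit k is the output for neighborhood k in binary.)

position 9: 111 → 0  (bit 7 = 0)
position 10: 110 → 0  (bit 6 = 0)
position 7: 101 → 1  (bit 5 = 1)
position 1: 100 → 1  (bit 4 = 1)
position 8: 011 → 0  (bit 3 = 0)
position 0: 010 → 0  (bit 2 = 0)
position 5: 001 → 0  (bit 1 = 0)
position 2: 000 → 0  (bit 0 = 0)
bits b7..b0 = 00110000 = 48

48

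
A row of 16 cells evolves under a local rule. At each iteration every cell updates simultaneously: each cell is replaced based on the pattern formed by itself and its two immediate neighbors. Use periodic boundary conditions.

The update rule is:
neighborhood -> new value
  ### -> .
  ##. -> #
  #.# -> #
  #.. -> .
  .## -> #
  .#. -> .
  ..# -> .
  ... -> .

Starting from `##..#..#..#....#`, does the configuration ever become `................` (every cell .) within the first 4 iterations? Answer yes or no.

yes

.#.............#
#...............
................
all cells are . at iteration 3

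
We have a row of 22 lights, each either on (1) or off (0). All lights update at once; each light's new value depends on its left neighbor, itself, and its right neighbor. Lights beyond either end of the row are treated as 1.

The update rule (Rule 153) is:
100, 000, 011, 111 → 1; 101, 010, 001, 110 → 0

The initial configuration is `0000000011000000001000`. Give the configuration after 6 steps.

1111111010111111100110
1111110000111111010100
1111101110111110000010
1111001100111101111000
1110101010111001110110
1100000000110101100100

1100000000110101100100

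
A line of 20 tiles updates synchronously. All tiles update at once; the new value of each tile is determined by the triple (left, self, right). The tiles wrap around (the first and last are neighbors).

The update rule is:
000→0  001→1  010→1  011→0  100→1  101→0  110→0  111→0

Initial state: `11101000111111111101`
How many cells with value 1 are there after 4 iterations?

iteration 1: 00001101000000000000
iteration 2: 00010001100000000000
iteration 3: 00111010010000000000
iteration 4: 01000011111000000000
count of 1: 6

6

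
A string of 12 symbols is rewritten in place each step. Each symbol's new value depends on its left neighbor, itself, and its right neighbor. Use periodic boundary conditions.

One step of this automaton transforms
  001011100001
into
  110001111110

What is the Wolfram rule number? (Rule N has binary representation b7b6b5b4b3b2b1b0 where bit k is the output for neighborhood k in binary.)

211

position 5: 111 → 1  (bit 7 = 1)
position 6: 110 → 1  (bit 6 = 1)
position 3: 101 → 0  (bit 5 = 0)
position 0: 100 → 1  (bit 4 = 1)
position 4: 011 → 0  (bit 3 = 0)
position 2: 010 → 0  (bit 2 = 0)
position 1: 001 → 1  (bit 1 = 1)
position 8: 000 → 1  (bit 0 = 1)
bits b7..b0 = 11010011 = 211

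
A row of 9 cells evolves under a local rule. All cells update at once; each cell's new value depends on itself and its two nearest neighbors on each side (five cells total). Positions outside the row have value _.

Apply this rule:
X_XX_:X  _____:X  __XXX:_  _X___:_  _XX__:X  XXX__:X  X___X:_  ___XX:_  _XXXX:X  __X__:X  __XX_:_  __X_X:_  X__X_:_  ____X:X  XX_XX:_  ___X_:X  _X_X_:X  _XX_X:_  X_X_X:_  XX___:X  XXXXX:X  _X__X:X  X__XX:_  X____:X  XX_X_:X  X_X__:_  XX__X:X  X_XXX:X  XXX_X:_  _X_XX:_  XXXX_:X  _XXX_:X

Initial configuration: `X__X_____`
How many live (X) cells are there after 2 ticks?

5

tick 1: XX_X_XXXX
tick 2: __X__XXXX
count of X: 5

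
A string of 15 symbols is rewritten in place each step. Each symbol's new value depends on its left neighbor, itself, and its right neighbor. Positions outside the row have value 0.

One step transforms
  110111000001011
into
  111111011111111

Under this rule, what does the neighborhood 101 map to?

1

At position 2 the neighborhood is 101; the next row has 1 there.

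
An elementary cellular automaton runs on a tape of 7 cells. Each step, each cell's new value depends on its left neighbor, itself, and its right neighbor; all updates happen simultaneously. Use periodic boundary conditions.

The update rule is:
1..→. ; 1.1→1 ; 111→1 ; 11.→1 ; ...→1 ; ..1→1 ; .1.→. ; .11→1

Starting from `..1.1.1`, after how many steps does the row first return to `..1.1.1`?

7

step 1: .1.1.1.
step 2: 1.1.1..
step 3: .1.1..1
step 4: 1.1..1.
step 5: .1..1.1
step 6: 1..1.1.
step 7: ..1.1.1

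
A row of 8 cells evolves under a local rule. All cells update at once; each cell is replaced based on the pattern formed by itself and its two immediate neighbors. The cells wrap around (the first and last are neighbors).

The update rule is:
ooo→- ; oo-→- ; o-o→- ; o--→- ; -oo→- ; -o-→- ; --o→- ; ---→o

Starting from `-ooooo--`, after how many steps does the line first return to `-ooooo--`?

2

-------o
-ooooo--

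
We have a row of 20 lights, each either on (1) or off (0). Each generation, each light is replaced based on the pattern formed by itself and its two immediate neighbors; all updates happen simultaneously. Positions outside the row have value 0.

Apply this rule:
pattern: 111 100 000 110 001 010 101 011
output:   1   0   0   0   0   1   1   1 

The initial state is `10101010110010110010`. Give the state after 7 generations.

generation 1: 11111111100011100010
generation 2: 11111111000011000010
generation 3: 11111110000010000010
generation 4: 11111100000010000010
generation 5: 11111000000010000010
generation 6: 11110000000010000010
generation 7: 11100000000010000010

11100000000010000010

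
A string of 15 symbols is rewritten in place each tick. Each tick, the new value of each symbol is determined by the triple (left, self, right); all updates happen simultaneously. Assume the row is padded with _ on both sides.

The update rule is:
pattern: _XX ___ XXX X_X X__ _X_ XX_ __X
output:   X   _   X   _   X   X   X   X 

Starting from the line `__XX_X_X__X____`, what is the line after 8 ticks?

_XXX_X_XXXXX___
XXXX_X_XXXXXX__
XXXX_X_XXXXXXX_
XXXX_X_XXXXXXXX
XXXX_X_XXXXXXXX  (fixed point — unchanged through tick 8)

XXXX_X_XXXXXXXX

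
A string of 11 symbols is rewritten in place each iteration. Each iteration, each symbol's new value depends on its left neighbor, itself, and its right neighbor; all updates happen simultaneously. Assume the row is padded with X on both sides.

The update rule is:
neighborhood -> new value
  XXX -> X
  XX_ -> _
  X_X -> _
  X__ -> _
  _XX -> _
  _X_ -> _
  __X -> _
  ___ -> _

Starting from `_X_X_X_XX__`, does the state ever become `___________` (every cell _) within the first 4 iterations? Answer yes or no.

___________
all cells are _ at iteration 1

yes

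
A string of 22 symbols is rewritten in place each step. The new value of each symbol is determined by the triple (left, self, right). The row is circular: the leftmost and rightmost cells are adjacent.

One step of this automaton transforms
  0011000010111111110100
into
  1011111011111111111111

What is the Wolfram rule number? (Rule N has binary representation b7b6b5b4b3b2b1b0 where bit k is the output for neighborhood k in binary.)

253

position 11: 111 → 1  (bit 7 = 1)
position 3: 110 → 1  (bit 6 = 1)
position 9: 101 → 1  (bit 5 = 1)
position 4: 100 → 1  (bit 4 = 1)
position 2: 011 → 1  (bit 3 = 1)
position 8: 010 → 1  (bit 2 = 1)
position 1: 001 → 0  (bit 1 = 0)
position 0: 000 → 1  (bit 0 = 1)
bits b7..b0 = 11111101 = 253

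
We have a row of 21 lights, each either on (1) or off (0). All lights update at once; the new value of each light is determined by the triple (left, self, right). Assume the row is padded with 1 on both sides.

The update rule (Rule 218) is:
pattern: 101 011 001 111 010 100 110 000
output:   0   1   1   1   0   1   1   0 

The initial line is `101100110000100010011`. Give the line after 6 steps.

101111111001010101111
101111111110000001111
101111111111000011111
101111111111100111111
101111111111111111111
101111111111111111111

101111111111111111111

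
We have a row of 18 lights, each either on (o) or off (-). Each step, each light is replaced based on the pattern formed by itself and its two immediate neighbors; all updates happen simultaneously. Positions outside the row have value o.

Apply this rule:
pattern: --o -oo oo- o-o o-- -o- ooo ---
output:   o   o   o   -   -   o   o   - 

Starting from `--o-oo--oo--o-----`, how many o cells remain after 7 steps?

-oo-oo-ooo-oo----o
-oo-oo-ooo-oo---oo
-oo-oo-ooo-oo--ooo
-oo-oo-ooo-oo-oooo
-oo-oo-ooo-oo-oooo  (fixed point — unchanged through step 7)
count of o: 13

13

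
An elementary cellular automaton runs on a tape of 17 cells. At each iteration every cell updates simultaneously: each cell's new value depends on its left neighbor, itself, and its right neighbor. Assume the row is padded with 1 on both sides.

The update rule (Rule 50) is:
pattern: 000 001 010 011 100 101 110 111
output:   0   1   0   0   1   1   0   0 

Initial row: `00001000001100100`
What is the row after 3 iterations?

10010101010011011

10010100010011011
01101010101100100
10010101010011011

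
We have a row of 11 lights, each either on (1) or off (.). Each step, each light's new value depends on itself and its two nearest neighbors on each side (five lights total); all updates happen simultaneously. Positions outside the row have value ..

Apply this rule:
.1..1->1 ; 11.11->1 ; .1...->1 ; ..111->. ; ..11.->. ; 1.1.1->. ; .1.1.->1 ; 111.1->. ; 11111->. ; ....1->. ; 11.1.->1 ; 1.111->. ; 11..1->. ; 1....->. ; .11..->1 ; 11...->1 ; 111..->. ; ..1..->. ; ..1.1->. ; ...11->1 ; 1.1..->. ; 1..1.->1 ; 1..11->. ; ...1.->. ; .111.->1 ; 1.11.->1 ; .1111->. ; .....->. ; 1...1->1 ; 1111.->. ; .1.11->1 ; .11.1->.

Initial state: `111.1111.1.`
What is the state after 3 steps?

.1.1....1.1
..1.1....1.
...1.1....1

...1.1....1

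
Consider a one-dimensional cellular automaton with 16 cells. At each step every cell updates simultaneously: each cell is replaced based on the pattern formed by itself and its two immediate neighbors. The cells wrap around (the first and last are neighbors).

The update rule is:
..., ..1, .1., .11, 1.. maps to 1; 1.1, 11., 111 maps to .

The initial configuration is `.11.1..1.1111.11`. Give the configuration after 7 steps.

.......11111....

.1..1111.1....1.
11111....1111111
.....11111......
111111....111111
......11111.....
1111111....11111
.......11111....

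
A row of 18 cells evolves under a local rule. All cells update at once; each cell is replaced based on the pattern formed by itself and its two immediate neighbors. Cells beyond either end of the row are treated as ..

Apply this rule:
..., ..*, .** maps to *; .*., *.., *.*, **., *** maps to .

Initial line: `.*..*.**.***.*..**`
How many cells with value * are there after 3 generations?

7

generation 1: *..*..*..*.....**.
generation 2: ..*..*..*..*****..
generation 3: **..*..*..**.....*
count of *: 7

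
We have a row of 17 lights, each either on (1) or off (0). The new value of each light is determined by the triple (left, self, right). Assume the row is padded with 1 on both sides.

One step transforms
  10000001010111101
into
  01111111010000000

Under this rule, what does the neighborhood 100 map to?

At position 1 the neighborhood is 100; the next row has 1 there.

1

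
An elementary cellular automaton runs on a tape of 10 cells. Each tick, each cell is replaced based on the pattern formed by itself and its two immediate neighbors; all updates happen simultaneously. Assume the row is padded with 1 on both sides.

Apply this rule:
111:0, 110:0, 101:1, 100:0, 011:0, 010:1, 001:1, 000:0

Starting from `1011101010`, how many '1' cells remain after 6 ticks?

0100011111
1100100000
0001100001
0010000010
0110000111
1000001000
count of 1: 2

2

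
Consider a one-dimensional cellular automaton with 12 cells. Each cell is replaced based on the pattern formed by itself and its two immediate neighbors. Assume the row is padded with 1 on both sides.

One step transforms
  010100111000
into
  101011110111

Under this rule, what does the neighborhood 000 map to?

1

At position 10 the neighborhood is 000; the next row has 1 there.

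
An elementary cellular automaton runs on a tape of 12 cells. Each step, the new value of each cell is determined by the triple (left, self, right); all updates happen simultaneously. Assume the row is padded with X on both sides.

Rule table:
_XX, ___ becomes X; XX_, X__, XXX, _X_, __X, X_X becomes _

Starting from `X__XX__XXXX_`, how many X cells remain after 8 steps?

5

___X___X____
_X___X___XX_
___X___X_X__
_X___X______
___X___XXXX_
_X___X_X____
___X_____XX_
_X___XXX_X__
count of X: 5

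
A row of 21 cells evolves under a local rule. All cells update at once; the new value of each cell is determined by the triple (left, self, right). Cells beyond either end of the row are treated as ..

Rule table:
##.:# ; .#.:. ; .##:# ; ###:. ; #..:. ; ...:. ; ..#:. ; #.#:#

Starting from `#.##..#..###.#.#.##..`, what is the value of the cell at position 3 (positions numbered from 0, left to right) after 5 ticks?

.

tick 1: .###.....#.##.#.###..
tick 2: .#.#......####.##.#..
tick 3: ..#.......#..#####...
tick 4: .............#...#...
tick 5: .....................
position 3 holds .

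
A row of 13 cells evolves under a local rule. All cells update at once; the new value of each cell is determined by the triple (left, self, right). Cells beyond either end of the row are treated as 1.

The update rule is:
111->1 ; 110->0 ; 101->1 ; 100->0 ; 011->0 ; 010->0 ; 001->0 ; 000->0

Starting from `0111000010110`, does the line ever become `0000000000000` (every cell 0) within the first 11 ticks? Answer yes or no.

yes

1010000001001
0100000000000
1000000000000
0000000000000
all cells are 0 at tick 4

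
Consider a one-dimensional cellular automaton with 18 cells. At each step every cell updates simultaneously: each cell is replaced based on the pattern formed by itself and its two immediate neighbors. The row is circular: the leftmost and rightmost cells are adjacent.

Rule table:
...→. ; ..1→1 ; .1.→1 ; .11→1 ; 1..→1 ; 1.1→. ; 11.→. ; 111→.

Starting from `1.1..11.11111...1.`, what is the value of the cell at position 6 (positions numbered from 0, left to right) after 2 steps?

step 1: 1.1111..1....1.11.
step 2: 1.1...1111..11.1..
position 6 holds 1

1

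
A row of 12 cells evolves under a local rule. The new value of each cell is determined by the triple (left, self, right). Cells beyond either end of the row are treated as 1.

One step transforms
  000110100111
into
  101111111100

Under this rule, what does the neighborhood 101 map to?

At position 5 the neighborhood is 101; the next row has 1 there.

1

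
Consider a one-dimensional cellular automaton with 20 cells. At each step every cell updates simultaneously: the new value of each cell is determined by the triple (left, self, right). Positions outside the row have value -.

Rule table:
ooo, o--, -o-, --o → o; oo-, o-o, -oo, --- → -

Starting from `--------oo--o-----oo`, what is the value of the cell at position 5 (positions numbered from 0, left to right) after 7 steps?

-------o--oooo---o--
------oooo-oo-o-ooo-
-----o-oo-----o--o-o
----oo---o---ooooo-o
---o--o-ooo-o-ooo--o
--ooooo--o--o--o-ooo
-o-ooo-ooooooooo--o-
position 5 holds o

o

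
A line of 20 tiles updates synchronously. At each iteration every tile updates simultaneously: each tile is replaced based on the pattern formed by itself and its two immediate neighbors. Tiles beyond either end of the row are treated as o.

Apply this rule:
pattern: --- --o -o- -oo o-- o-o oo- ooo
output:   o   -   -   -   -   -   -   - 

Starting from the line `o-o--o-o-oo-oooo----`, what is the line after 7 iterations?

-----------------oo-
-ooooooooooooooo----
-----------------oo-  (repeats iteration 1; period 2)
iteration 7: -----------------oo-

-----------------oo-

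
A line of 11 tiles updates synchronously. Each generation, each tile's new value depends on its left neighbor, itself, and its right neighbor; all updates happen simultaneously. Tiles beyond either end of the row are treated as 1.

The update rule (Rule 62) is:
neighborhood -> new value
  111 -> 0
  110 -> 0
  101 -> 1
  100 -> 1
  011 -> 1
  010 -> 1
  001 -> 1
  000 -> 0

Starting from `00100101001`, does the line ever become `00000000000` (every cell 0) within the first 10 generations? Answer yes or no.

11111111111
00000000000
all cells are 0 at generation 2

yes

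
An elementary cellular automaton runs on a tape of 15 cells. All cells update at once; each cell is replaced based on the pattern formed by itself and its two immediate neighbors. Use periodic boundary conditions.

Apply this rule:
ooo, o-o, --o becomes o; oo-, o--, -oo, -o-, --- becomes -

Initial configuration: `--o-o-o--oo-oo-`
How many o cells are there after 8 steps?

-o-o-o--o--o---
o-o-o--o--o----
-o-o--o--o----o
o-o--o--o----o-
-o--o--o----o-o
o--o--o----o-o-
--o--o----o-o-o
-o--o----o-o-o-
count of o: 5

5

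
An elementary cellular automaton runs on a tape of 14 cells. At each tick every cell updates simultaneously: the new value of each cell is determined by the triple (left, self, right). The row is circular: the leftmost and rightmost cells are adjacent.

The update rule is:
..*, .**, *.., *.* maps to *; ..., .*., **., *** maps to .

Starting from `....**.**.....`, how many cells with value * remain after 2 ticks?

...**.**.*....
..**.**.*.*...
count of *: 6

6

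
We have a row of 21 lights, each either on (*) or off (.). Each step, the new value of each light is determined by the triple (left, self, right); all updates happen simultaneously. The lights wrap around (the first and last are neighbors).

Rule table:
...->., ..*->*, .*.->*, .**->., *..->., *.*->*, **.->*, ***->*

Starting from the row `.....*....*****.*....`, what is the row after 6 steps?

....**...*.******....
...*.*..***.*****....
..****.*.***.****....
.*.******.***.***....
***.******.***.**....
.***.******.***.*...*

.***.******.***.*...*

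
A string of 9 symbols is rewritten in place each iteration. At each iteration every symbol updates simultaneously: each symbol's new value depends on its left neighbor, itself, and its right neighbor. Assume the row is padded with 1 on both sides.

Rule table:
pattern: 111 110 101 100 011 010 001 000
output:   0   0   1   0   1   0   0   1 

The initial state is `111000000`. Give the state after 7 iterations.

000011110
011010001
110100101
001000011
000011010
011010101
110101011

110101011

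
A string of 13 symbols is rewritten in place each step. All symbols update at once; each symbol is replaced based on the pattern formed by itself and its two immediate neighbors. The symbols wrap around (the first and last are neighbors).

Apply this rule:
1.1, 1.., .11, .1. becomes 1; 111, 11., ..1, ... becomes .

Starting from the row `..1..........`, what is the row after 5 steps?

..11..11.....

step 1: ..11.........
step 2: ..1.1........
step 3: ..1111.......
step 4: ..1...1......
step 5: ..11..11.....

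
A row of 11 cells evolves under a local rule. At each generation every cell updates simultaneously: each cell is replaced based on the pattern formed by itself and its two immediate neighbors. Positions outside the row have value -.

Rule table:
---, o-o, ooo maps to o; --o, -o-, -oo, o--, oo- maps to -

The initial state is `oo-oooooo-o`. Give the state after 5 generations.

-o--ooooooo

--o-oooo-o-
o--o-oo-o--
----o--o--o
ooo--------
-o--ooooooo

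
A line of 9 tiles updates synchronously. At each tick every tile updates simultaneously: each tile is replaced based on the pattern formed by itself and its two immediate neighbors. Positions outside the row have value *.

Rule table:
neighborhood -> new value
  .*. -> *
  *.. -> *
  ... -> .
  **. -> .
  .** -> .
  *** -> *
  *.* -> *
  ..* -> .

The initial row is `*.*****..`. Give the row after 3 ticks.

**.***.**

.*.***.*.
***.*.***
**.***.**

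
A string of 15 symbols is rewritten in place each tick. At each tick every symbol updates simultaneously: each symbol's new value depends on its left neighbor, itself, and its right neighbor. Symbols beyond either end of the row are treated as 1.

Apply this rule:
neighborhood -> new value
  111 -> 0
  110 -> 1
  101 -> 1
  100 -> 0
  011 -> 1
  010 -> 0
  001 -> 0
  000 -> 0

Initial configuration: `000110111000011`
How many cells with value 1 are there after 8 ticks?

3

tick 1: 000111101000010
tick 2: 000100110000001
tick 3: 000000110000001
tick 4: 000000110000001  (fixed point — unchanged through tick 8)
count of 1: 3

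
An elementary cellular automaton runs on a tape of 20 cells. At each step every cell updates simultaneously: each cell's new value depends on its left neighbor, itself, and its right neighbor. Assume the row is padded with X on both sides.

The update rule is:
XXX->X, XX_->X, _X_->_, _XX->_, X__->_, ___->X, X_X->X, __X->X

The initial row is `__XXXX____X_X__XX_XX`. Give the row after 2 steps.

X_X_XXX_XXX__X_X_XX_

_X_XXX_XXX_X__X_XX_X
X_X_XXX_XXX__X_X_XX_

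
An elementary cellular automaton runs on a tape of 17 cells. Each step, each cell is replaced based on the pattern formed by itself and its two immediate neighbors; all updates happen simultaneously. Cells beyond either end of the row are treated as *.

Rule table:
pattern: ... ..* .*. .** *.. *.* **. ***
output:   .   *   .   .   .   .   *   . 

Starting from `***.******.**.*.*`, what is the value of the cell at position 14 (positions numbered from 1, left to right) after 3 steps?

step 1: ..*......*..*....
step 2: .*......*..*....*
step 3: .......*..*....*.
position 14 holds .

.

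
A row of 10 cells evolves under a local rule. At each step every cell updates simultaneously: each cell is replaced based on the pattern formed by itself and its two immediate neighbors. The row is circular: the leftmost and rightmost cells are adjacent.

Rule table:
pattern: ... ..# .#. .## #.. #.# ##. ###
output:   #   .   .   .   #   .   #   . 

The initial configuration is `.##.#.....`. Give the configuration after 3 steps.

##..####..

..#..#####
#..#.....#
##..####..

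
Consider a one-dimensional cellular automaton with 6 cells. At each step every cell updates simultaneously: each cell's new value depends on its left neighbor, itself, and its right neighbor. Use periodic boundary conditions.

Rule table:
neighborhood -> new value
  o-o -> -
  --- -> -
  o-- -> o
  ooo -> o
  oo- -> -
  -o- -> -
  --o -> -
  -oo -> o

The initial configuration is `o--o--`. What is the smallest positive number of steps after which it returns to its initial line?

3

-o--o-
--o--o
o--o--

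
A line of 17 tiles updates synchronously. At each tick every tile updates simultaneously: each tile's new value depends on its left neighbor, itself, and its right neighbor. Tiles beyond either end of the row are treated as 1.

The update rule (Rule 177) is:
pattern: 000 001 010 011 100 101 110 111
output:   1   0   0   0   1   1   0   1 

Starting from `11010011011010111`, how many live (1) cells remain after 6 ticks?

10101000100101011
01010110010010101
10101001001001010
01010100100100101
10101010010010010
01010101001001001
count of 1: 7

7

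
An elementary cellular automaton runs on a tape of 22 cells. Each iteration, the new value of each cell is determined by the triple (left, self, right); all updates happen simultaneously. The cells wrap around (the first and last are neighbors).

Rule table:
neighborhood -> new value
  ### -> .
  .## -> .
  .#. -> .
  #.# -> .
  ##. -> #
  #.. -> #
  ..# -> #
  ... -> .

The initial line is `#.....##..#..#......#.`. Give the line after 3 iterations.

iteration 1: .#...#.###.##.#....#..
iteration 2: #.#.#....#..#..#..#.#.
iteration 3: .....#..#.##.##.##....

.....#..#.##.##.##....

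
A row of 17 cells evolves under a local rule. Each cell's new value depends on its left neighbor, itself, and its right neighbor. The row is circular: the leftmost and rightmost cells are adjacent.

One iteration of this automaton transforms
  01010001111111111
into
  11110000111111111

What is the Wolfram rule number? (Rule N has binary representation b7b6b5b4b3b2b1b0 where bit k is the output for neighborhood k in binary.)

228

position 8: 111 → 1  (bit 7 = 1)
position 16: 110 → 1  (bit 6 = 1)
position 0: 101 → 1  (bit 5 = 1)
position 4: 100 → 0  (bit 4 = 0)
position 7: 011 → 0  (bit 3 = 0)
position 1: 010 → 1  (bit 2 = 1)
position 6: 001 → 0  (bit 1 = 0)
position 5: 000 → 0  (bit 0 = 0)
bits b7..b0 = 11100100 = 228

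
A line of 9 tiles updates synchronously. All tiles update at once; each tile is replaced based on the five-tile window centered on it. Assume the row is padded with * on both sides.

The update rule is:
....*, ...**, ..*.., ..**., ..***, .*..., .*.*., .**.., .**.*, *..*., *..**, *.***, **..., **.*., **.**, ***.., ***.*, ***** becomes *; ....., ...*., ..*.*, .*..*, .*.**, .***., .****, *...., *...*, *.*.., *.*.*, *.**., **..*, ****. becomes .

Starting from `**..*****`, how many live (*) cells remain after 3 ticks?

tick 1: .*.**.***
tick 2: *...***.*
tick 3: **.**.***
count of *: 7

7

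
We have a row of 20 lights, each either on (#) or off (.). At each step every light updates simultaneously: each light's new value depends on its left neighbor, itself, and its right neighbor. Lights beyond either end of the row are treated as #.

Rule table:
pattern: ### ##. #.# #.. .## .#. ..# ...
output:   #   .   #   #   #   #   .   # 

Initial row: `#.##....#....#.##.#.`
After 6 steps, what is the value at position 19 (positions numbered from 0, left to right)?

.##.###.####.###.###
##.###.####.###.####
#.###.####.###.#####
.###.####.###.######
###.####.###.#######
##.####.###.########
position 19 holds #

#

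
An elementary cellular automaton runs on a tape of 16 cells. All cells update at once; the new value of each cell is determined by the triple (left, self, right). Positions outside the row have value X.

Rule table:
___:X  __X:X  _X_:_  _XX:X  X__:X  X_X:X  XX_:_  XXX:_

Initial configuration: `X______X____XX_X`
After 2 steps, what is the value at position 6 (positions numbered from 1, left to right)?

_

_XXXXXX_XXXXX_XX
XX_____XX____XX_
position 6 holds _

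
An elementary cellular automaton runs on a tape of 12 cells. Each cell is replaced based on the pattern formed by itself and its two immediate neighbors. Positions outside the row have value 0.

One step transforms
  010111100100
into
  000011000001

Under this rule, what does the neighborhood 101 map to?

At position 2 the neighborhood is 101; the next row has 0 there.

0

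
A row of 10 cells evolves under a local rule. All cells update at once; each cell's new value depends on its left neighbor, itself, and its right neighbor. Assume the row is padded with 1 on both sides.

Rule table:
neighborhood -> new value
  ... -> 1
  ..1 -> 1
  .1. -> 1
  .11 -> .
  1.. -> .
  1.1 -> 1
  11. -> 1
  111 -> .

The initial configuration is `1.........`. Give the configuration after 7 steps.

1..1.11111

step 1: 1.11111111
step 2: 11........
step 3: .1.1111111
step 4: 111.......
step 5: ..1.111111
step 6: .111......
step 7: 1..1.11111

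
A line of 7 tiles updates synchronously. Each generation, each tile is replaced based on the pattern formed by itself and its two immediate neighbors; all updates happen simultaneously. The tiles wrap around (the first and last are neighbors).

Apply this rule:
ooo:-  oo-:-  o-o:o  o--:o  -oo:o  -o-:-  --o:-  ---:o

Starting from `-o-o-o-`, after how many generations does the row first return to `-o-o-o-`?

7

--o-o-o
o--o-o-
-o--o-o
o-o--o-
-o-o--o
o-o-o--
-o-o-o-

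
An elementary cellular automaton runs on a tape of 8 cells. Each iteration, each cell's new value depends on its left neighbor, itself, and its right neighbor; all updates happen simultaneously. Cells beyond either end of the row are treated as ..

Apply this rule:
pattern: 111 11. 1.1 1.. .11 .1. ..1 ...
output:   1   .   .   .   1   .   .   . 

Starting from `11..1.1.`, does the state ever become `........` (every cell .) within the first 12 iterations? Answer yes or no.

yes

1.......
........
all cells are . at iteration 2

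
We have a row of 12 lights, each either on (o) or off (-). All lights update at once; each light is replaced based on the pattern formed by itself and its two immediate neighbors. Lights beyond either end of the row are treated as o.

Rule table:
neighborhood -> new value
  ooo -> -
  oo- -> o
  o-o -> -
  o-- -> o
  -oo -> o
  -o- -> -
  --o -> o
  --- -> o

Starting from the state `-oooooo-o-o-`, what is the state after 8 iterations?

-o----o-----
--oooo-ooooo
ooo--o-o----
--ooo---oooo
ooo-ooooo---
--o-o---oooo
oo---oooo---
-ooooo--oooo

-ooooo--oooo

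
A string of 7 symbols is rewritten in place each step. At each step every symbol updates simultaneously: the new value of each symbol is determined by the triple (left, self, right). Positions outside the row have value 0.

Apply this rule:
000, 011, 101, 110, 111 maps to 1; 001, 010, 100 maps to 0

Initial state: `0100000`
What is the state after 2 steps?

0001111
1101111

1101111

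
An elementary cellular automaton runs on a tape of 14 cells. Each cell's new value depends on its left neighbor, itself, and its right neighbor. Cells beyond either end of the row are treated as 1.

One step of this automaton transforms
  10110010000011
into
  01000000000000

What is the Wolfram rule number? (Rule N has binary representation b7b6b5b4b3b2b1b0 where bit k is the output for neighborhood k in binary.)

position 13: 111 → 0  (bit 7 = 0)
position 0: 110 → 0  (bit 6 = 0)
position 1: 101 → 1  (bit 5 = 1)
position 4: 100 → 0  (bit 4 = 0)
position 2: 011 → 0  (bit 3 = 0)
position 6: 010 → 0  (bit 2 = 0)
position 5: 001 → 0  (bit 1 = 0)
position 8: 000 → 0  (bit 0 = 0)
bits b7..b0 = 00100000 = 32

32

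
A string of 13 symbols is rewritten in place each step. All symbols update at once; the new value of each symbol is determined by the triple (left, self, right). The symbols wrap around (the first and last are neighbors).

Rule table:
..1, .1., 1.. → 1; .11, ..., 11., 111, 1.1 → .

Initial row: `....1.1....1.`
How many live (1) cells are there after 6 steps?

...11.11..111
1.1.....11...
1.11...1..1.1
....1.11111..
...11......1.
..1..1....111
count of 1: 5

5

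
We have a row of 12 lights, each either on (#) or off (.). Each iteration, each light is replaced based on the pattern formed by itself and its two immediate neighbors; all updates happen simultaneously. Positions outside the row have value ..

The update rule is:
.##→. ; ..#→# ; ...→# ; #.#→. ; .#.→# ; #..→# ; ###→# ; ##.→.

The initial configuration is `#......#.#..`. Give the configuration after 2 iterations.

iteration 1: ########.###
iteration 2: .######...#.

.######...#.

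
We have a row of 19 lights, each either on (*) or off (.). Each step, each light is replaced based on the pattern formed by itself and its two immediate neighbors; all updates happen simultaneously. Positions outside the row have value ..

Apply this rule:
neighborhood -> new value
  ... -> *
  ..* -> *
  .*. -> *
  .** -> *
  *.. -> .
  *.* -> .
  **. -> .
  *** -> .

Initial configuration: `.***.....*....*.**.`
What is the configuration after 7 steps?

*.*.*.**...*****.**

**...*****.****.*..
*..***.....*....*.*
*.**...*****.****.*
*.*..***.....*....*
*.*.**...*****.****
*.*.*..***.....*...
*.*.*.**...*****.**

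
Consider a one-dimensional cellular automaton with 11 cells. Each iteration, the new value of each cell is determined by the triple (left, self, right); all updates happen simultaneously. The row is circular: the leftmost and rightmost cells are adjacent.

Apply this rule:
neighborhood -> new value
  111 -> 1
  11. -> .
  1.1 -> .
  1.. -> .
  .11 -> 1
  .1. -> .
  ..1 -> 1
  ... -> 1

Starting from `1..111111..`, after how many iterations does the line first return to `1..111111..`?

iteration 1: ..111111..1
iteration 2: .111111..1.
iteration 3: 111111..1..
iteration 4: 11111..1..1
iteration 5: 1111..1..11
iteration 6: 111..1..111
iteration 7: 11..1..1111
iteration 8: 1..1..11111
iteration 9: ..1..111111
iteration 10: .1..111111.
iteration 11: 1..111111..

11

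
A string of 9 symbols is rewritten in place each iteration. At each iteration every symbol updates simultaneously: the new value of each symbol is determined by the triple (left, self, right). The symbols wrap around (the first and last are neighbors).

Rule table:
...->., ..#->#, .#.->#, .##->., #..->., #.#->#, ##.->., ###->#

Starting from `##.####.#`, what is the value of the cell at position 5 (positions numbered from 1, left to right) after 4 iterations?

#

iteration 1: #.#.##.#.
iteration 2: ####..###
iteration 3: ###..#.##
iteration 4: ##..###.#
position 5 holds #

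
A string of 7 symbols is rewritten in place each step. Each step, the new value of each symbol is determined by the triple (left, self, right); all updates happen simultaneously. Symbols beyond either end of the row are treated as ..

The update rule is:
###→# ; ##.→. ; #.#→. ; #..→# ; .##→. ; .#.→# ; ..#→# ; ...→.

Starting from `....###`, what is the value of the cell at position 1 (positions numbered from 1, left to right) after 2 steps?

.

...#.#.
..##.##
position 1 holds .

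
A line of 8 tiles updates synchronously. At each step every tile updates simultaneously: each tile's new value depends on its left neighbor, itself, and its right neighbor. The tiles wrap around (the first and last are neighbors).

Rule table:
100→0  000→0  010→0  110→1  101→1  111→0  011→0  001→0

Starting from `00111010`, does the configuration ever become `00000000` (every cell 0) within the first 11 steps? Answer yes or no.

step 1: 00001100
step 2: 00000100
step 3: 00000000
all cells are 0 at step 3

yes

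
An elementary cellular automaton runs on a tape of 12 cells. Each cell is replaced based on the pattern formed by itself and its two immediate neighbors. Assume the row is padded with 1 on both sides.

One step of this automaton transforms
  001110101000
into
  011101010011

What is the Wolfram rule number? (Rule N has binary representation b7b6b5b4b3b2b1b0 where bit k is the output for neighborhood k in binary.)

171

position 3: 111 → 1  (bit 7 = 1)
position 4: 110 → 0  (bit 6 = 0)
position 5: 101 → 1  (bit 5 = 1)
position 0: 100 → 0  (bit 4 = 0)
position 2: 011 → 1  (bit 3 = 1)
position 6: 010 → 0  (bit 2 = 0)
position 1: 001 → 1  (bit 1 = 1)
position 10: 000 → 1  (bit 0 = 1)
bits b7..b0 = 10101011 = 171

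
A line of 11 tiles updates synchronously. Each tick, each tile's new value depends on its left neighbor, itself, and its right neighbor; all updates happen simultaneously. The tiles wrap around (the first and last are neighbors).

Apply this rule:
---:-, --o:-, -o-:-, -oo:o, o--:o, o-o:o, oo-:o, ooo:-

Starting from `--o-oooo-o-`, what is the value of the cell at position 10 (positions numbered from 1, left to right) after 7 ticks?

o

---oo--oo-o
o--ooo-ooo-
-o-o-ooo-oo
o-o-oo-oooo
oo-ooooo---
oooo---oo--
o--oo--ooo-
position 10 holds o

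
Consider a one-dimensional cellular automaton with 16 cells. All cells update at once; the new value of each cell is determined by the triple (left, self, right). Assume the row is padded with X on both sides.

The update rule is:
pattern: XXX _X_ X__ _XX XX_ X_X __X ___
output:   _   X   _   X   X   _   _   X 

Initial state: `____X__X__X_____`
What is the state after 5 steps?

step 1: _XX_X__X__X_XXX_
step 2: _XX_X__X__X_X_X_
step 3: _XX_X__X__X_X_X_  (fixed point — unchanged through step 5)

_XX_X__X__X_X_X_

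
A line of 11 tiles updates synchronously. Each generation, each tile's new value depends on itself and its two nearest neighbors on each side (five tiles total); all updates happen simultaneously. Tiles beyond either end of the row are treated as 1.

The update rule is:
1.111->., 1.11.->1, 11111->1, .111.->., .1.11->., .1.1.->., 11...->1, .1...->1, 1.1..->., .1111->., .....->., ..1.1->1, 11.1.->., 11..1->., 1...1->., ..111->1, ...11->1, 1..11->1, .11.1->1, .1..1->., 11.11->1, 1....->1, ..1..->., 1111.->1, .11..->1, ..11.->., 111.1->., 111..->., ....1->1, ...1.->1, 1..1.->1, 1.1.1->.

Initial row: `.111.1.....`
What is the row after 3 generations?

generation 1: 1.....11.11
generation 2: .11.11.11..
generation 3: 111111111.1

111111111.1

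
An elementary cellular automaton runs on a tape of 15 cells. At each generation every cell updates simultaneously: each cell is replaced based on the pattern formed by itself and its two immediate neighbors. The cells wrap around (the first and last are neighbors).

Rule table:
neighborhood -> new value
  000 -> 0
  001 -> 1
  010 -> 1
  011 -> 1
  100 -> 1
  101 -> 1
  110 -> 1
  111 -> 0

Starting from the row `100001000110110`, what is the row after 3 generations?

110011101111111
011110111000000
110011101100000

110011101100000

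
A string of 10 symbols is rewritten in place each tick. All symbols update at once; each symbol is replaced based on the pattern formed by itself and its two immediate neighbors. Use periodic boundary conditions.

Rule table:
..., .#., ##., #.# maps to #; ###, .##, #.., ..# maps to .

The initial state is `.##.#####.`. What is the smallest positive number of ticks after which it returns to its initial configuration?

tick 1: ..##....#.
tick 2: #..#.##.#.
tick 3: #..##.####
tick 4: #...##....
tick 5: #.#..#.##.
tick 6: ###..##.##
tick 7: ..#...##..
tick 8: #.#.#..#.#
tick 9: #####..##.
tick 10: ....#...##
tick 11: .##.#.#..#
tick 12: #.#####..#
tick 13: ##....#...
tick 14: .#.##.#.#.
tick 15: .##.#####.

15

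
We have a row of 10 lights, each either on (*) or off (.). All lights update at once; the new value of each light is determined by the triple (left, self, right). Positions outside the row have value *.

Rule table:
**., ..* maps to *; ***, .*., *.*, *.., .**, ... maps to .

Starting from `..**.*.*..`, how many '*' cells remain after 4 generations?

2

generation 1: .*.*.....*
generation 2: ........*.
generation 3: .......*..
generation 4: ......*..*
count of *: 2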